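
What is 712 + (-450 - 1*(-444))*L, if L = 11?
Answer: 646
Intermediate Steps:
712 + (-450 - 1*(-444))*L = 712 + (-450 - 1*(-444))*11 = 712 + (-450 + 444)*11 = 712 - 6*11 = 712 - 66 = 646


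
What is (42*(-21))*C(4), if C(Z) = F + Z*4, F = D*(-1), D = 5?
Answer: -9702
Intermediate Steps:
F = -5 (F = 5*(-1) = -5)
C(Z) = -5 + 4*Z (C(Z) = -5 + Z*4 = -5 + 4*Z)
(42*(-21))*C(4) = (42*(-21))*(-5 + 4*4) = -882*(-5 + 16) = -882*11 = -9702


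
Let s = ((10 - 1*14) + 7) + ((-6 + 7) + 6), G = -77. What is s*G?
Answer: -770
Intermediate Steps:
s = 10 (s = ((10 - 14) + 7) + (1 + 6) = (-4 + 7) + 7 = 3 + 7 = 10)
s*G = 10*(-77) = -770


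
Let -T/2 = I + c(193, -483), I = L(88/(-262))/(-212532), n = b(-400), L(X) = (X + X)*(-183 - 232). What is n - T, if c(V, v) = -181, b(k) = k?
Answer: -5303860586/6960423 ≈ -762.00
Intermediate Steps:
L(X) = -830*X (L(X) = (2*X)*(-415) = -830*X)
n = -400
I = -9130/6960423 (I = -73040/(-262)/(-212532) = -73040*(-1)/262*(-1/212532) = -830*(-44/131)*(-1/212532) = (36520/131)*(-1/212532) = -9130/6960423 ≈ -0.0013117)
T = 2519691386/6960423 (T = -2*(-9130/6960423 - 181) = -2*(-1259845693/6960423) = 2519691386/6960423 ≈ 362.00)
n - T = -400 - 1*2519691386/6960423 = -400 - 2519691386/6960423 = -5303860586/6960423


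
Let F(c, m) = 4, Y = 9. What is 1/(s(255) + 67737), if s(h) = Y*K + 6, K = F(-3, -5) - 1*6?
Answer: 1/67725 ≈ 1.4766e-5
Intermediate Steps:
K = -2 (K = 4 - 1*6 = 4 - 6 = -2)
s(h) = -12 (s(h) = 9*(-2) + 6 = -18 + 6 = -12)
1/(s(255) + 67737) = 1/(-12 + 67737) = 1/67725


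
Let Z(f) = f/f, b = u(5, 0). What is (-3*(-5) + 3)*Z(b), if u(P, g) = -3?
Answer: 18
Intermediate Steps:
b = -3
Z(f) = 1
(-3*(-5) + 3)*Z(b) = (-3*(-5) + 3)*1 = (15 + 3)*1 = 18*1 = 18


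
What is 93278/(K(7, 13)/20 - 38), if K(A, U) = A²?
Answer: -1865560/711 ≈ -2623.9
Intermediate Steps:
93278/(K(7, 13)/20 - 38) = 93278/(7²/20 - 38) = 93278/((1/20)*49 - 38) = 93278/(49/20 - 38) = 93278/(-711/20) = 93278*(-20/711) = -1865560/711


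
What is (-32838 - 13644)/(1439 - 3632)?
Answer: 15494/731 ≈ 21.196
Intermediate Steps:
(-32838 - 13644)/(1439 - 3632) = -46482/(-2193) = -46482*(-1/2193) = 15494/731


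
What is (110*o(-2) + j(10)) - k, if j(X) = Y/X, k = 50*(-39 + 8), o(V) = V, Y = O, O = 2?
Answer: 6651/5 ≈ 1330.2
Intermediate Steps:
Y = 2
k = -1550 (k = 50*(-31) = -1550)
j(X) = 2/X
(110*o(-2) + j(10)) - k = (110*(-2) + 2/10) - 1*(-1550) = (-220 + 2*(1/10)) + 1550 = (-220 + 1/5) + 1550 = -1099/5 + 1550 = 6651/5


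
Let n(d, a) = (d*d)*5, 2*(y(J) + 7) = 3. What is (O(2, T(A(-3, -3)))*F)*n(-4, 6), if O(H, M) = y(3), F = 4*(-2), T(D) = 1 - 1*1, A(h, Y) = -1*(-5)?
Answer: 3520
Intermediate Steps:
A(h, Y) = 5
T(D) = 0 (T(D) = 1 - 1 = 0)
y(J) = -11/2 (y(J) = -7 + (½)*3 = -7 + 3/2 = -11/2)
F = -8
O(H, M) = -11/2
n(d, a) = 5*d² (n(d, a) = d²*5 = 5*d²)
(O(2, T(A(-3, -3)))*F)*n(-4, 6) = (-11/2*(-8))*(5*(-4)²) = 44*(5*16) = 44*80 = 3520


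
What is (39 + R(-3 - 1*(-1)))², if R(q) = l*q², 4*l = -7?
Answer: 1024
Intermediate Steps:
l = -7/4 (l = (¼)*(-7) = -7/4 ≈ -1.7500)
R(q) = -7*q²/4
(39 + R(-3 - 1*(-1)))² = (39 - 7*(-3 - 1*(-1))²/4)² = (39 - 7*(-3 + 1)²/4)² = (39 - 7/4*(-2)²)² = (39 - 7/4*4)² = (39 - 7)² = 32² = 1024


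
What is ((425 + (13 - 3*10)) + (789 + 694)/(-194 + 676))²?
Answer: 39259063321/232324 ≈ 1.6898e+5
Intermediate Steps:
((425 + (13 - 3*10)) + (789 + 694)/(-194 + 676))² = ((425 + (13 - 30)) + 1483/482)² = ((425 - 17) + 1483*(1/482))² = (408 + 1483/482)² = (198139/482)² = 39259063321/232324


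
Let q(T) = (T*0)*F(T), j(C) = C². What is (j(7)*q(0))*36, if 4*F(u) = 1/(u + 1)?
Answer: 0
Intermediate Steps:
F(u) = 1/(4*(1 + u)) (F(u) = 1/(4*(u + 1)) = 1/(4*(1 + u)))
q(T) = 0 (q(T) = (T*0)*(1/(4*(1 + T))) = 0*(1/(4*(1 + T))) = 0)
(j(7)*q(0))*36 = (7²*0)*36 = (49*0)*36 = 0*36 = 0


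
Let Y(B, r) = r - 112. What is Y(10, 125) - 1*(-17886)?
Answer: 17899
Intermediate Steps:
Y(B, r) = -112 + r
Y(10, 125) - 1*(-17886) = (-112 + 125) - 1*(-17886) = 13 + 17886 = 17899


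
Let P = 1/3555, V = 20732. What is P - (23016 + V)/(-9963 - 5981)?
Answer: 38885021/14170230 ≈ 2.7441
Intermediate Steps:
P = 1/3555 ≈ 0.00028129
P - (23016 + V)/(-9963 - 5981) = 1/3555 - (23016 + 20732)/(-9963 - 5981) = 1/3555 - 43748/(-15944) = 1/3555 - 43748*(-1)/15944 = 1/3555 - 1*(-10937/3986) = 1/3555 + 10937/3986 = 38885021/14170230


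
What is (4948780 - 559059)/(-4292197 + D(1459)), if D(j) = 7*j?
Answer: -627103/611712 ≈ -1.0252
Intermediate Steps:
(4948780 - 559059)/(-4292197 + D(1459)) = (4948780 - 559059)/(-4292197 + 7*1459) = 4389721/(-4292197 + 10213) = 4389721/(-4281984) = 4389721*(-1/4281984) = -627103/611712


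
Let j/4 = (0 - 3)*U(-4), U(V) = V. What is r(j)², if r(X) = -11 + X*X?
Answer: 5257849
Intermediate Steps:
j = 48 (j = 4*((0 - 3)*(-4)) = 4*(-3*(-4)) = 4*12 = 48)
r(X) = -11 + X²
r(j)² = (-11 + 48²)² = (-11 + 2304)² = 2293² = 5257849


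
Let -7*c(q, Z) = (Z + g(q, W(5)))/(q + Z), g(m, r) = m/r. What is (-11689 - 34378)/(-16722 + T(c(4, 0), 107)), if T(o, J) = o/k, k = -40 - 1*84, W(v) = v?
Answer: 199930780/72573479 ≈ 2.7549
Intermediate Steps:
k = -124 (k = -40 - 84 = -124)
c(q, Z) = -(Z + q/5)/(7*(Z + q)) (c(q, Z) = -(Z + q/5)/(7*(q + Z)) = -(Z + q*(⅕))/(7*(Z + q)) = -(Z + q/5)/(7*(Z + q)))
T(o, J) = -o/124 (T(o, J) = o/(-124) = o*(-1/124) = -o/124)
(-11689 - 34378)/(-16722 + T(c(4, 0), 107)) = (-11689 - 34378)/(-16722 - (-⅐*0 - 1/35*4)/(124*(0 + 4))) = -46067/(-16722 - (0 - 4/35)/(124*4)) = -46067/(-16722 - (-4)/(496*35)) = -46067/(-16722 - 1/124*(-1/35)) = -46067/(-16722 + 1/4340) = -46067/(-72573479/4340) = -46067*(-4340/72573479) = 199930780/72573479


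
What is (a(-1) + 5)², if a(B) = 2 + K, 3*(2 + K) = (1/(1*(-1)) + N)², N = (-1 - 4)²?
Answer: 38809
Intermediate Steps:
N = 25 (N = (-5)² = 25)
K = 190 (K = -2 + (1/(1*(-1)) + 25)²/3 = -2 + (1/(-1) + 25)²/3 = -2 + (-1 + 25)²/3 = -2 + (⅓)*24² = -2 + (⅓)*576 = -2 + 192 = 190)
a(B) = 192 (a(B) = 2 + 190 = 192)
(a(-1) + 5)² = (192 + 5)² = 197² = 38809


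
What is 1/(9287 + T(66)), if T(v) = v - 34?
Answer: 1/9319 ≈ 0.00010731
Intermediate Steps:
T(v) = -34 + v
1/(9287 + T(66)) = 1/(9287 + (-34 + 66)) = 1/(9287 + 32) = 1/9319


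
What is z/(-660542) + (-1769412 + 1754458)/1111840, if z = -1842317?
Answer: 509620997053/183604254320 ≈ 2.7757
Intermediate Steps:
z/(-660542) + (-1769412 + 1754458)/1111840 = -1842317/(-660542) + (-1769412 + 1754458)/1111840 = -1842317*(-1/660542) - 14954*1/1111840 = 1842317/660542 - 7477/555920 = 509620997053/183604254320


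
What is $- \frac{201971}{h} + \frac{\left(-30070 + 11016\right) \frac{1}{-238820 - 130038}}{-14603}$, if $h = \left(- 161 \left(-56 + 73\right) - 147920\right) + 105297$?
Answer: $\frac{11101045619293}{2493149161680} \approx 4.4526$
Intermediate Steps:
$h = -45360$ ($h = \left(\left(-161\right) 17 - 147920\right) + 105297 = \left(-2737 - 147920\right) + 105297 = -150657 + 105297 = -45360$)
$- \frac{201971}{h} + \frac{\left(-30070 + 11016\right) \frac{1}{-238820 - 130038}}{-14603} = - \frac{201971}{-45360} + \frac{\left(-30070 + 11016\right) \frac{1}{-238820 - 130038}}{-14603} = \left(-201971\right) \left(- \frac{1}{45360}\right) + - \frac{19054}{-368858} \left(- \frac{1}{14603}\right) = \frac{28853}{6480} + \left(-19054\right) \left(- \frac{1}{368858}\right) \left(- \frac{1}{14603}\right) = \frac{28853}{6480} + \frac{1361}{26347} \left(- \frac{1}{14603}\right) = \frac{28853}{6480} - \frac{1361}{384745241} = \frac{11101045619293}{2493149161680}$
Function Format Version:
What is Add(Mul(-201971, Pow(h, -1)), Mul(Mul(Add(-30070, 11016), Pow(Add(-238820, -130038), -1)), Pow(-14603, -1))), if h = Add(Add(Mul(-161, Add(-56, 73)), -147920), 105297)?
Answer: Rational(11101045619293, 2493149161680) ≈ 4.4526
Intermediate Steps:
h = -45360 (h = Add(Add(Mul(-161, 17), -147920), 105297) = Add(Add(-2737, -147920), 105297) = Add(-150657, 105297) = -45360)
Add(Mul(-201971, Pow(h, -1)), Mul(Mul(Add(-30070, 11016), Pow(Add(-238820, -130038), -1)), Pow(-14603, -1))) = Add(Mul(-201971, Pow(-45360, -1)), Mul(Mul(Add(-30070, 11016), Pow(Add(-238820, -130038), -1)), Pow(-14603, -1))) = Add(Mul(-201971, Rational(-1, 45360)), Mul(Mul(-19054, Pow(-368858, -1)), Rational(-1, 14603))) = Add(Rational(28853, 6480), Mul(Mul(-19054, Rational(-1, 368858)), Rational(-1, 14603))) = Add(Rational(28853, 6480), Mul(Rational(1361, 26347), Rational(-1, 14603))) = Add(Rational(28853, 6480), Rational(-1361, 384745241)) = Rational(11101045619293, 2493149161680)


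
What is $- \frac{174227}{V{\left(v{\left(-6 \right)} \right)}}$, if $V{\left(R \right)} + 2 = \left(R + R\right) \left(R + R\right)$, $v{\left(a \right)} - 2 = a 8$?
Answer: $- \frac{174227}{8462} \approx -20.589$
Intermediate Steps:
$v{\left(a \right)} = 2 + 8 a$ ($v{\left(a \right)} = 2 + a 8 = 2 + 8 a$)
$V{\left(R \right)} = -2 + 4 R^{2}$ ($V{\left(R \right)} = -2 + \left(R + R\right) \left(R + R\right) = -2 + 2 R 2 R = -2 + 4 R^{2}$)
$- \frac{174227}{V{\left(v{\left(-6 \right)} \right)}} = - \frac{174227}{-2 + 4 \left(2 + 8 \left(-6\right)\right)^{2}} = - \frac{174227}{-2 + 4 \left(2 - 48\right)^{2}} = - \frac{174227}{-2 + 4 \left(-46\right)^{2}} = - \frac{174227}{-2 + 4 \cdot 2116} = - \frac{174227}{-2 + 8464} = - \frac{174227}{8462}$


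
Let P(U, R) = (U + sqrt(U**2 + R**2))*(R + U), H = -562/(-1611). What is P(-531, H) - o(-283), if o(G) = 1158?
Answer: 50230579/179 - 55567135*sqrt(173202277)/2595321 ≈ -1158.1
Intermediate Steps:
H = 562/1611 (H = -562*(-1/1611) = 562/1611 ≈ 0.34885)
P(U, R) = (R + U)*(U + sqrt(R**2 + U**2)) (P(U, R) = (U + sqrt(R**2 + U**2))*(R + U) = (R + U)*(U + sqrt(R**2 + U**2)))
P(-531, H) - o(-283) = ((-531)**2 + (562/1611)*(-531) + 562*sqrt((562/1611)**2 + (-531)**2)/1611 - 531*sqrt((562/1611)**2 + (-531)**2)) - 1*1158 = (281961 - 33158/179 + 562*sqrt(315844/2595321 + 281961)/1611 - 531*sqrt(315844/2595321 + 281961)) - 1158 = (281961 - 33158/179 + 562*sqrt(731779620325/2595321)/1611 - 3835*sqrt(173202277)/179) - 1158 = (281961 - 33158/179 + 562*(65*sqrt(173202277)/1611)/1611 - 3835*sqrt(173202277)/179) - 1158 = (281961 - 33158/179 + 36530*sqrt(173202277)/2595321 - 3835*sqrt(173202277)/179) - 1158 = (50437861/179 - 55567135*sqrt(173202277)/2595321) - 1158 = 50230579/179 - 55567135*sqrt(173202277)/2595321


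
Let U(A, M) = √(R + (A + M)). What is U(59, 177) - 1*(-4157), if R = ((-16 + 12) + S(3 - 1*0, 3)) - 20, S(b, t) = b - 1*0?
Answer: 4157 + √215 ≈ 4171.7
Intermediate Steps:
S(b, t) = b (S(b, t) = b + 0 = b)
R = -21 (R = ((-16 + 12) + (3 - 1*0)) - 20 = (-4 + (3 + 0)) - 20 = (-4 + 3) - 20 = -1 - 20 = -21)
U(A, M) = √(-21 + A + M) (U(A, M) = √(-21 + (A + M)) = √(-21 + A + M))
U(59, 177) - 1*(-4157) = √(-21 + 59 + 177) - 1*(-4157) = √215 + 4157 = 4157 + √215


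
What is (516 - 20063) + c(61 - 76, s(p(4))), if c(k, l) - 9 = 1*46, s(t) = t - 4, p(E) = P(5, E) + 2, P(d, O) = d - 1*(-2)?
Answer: -19492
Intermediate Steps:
P(d, O) = 2 + d (P(d, O) = d + 2 = 2 + d)
p(E) = 9 (p(E) = (2 + 5) + 2 = 7 + 2 = 9)
s(t) = -4 + t
c(k, l) = 55 (c(k, l) = 9 + 1*46 = 9 + 46 = 55)
(516 - 20063) + c(61 - 76, s(p(4))) = (516 - 20063) + 55 = -19547 + 55 = -19492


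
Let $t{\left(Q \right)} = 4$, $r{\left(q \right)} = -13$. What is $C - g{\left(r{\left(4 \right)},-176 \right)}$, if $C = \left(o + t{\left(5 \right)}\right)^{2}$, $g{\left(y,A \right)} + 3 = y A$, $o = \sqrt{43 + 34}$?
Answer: $-2192 + 8 \sqrt{77} \approx -2121.8$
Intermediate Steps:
$o = \sqrt{77} \approx 8.775$
$g{\left(y,A \right)} = -3 + A y$ ($g{\left(y,A \right)} = -3 + y A = -3 + A y$)
$C = \left(4 + \sqrt{77}\right)^{2}$ ($C = \left(\sqrt{77} + 4\right)^{2} = \left(4 + \sqrt{77}\right)^{2} \approx 163.2$)
$C - g{\left(r{\left(4 \right)},-176 \right)} = \left(4 + \sqrt{77}\right)^{2} - \left(-3 - -2288\right) = \left(4 + \sqrt{77}\right)^{2} - \left(-3 + 2288\right) = \left(4 + \sqrt{77}\right)^{2} - 2285 = -2285 + \left(4 + \sqrt{77}\right)^{2}$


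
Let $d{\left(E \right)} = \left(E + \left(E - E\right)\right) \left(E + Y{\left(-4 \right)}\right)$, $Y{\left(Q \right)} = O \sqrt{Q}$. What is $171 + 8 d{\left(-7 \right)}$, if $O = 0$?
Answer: $563$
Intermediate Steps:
$Y{\left(Q \right)} = 0$ ($Y{\left(Q \right)} = 0 \sqrt{Q} = 0$)
$d{\left(E \right)} = E^{2}$ ($d{\left(E \right)} = \left(E + \left(E - E\right)\right) \left(E + 0\right) = \left(E + 0\right) E = E E = E^{2}$)
$171 + 8 d{\left(-7 \right)} = 171 + 8 \left(-7\right)^{2} = 171 + 8 \cdot 49 = 171 + 392 = 563$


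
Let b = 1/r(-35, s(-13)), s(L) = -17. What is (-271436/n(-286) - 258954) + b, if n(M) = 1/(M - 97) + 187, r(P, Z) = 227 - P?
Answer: -1221591060249/4691110 ≈ -2.6041e+5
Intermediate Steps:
r(P, Z) = 227 - P
n(M) = 187 + 1/(-97 + M) (n(M) = 1/(-97 + M) + 187 = 187 + 1/(-97 + M))
b = 1/262 (b = 1/(227 - 1*(-35)) = 1/(227 + 35) = 1/262 ≈ 0.0038168)
(-271436/n(-286) - 258954) + b = (-271436*(-97 - 286)/(-18138 + 187*(-286)) - 258954) + 1/262 = (-271436*(-383/(-18138 - 53482)) - 258954) + 1/262 = (-271436/((-1/383*(-71620))) - 258954) + 1/262 = (-271436/71620/383 - 258954) + 1/262 = (-271436*383/71620 - 258954) + 1/262 = (-25989997/17905 - 258954) + 1/262 = -4662561367/17905 + 1/262 = -1221591060249/4691110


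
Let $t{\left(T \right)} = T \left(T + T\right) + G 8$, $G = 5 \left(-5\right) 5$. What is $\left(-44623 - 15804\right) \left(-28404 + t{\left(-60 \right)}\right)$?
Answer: $1341721108$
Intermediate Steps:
$G = -125$ ($G = \left(-25\right) 5 = -125$)
$t{\left(T \right)} = -1000 + 2 T^{2}$ ($t{\left(T \right)} = T \left(T + T\right) - 1000 = T 2 T - 1000 = 2 T^{2} - 1000 = -1000 + 2 T^{2}$)
$\left(-44623 - 15804\right) \left(-28404 + t{\left(-60 \right)}\right) = \left(-44623 - 15804\right) \left(-28404 - \left(1000 - 2 \left(-60\right)^{2}\right)\right) = - 60427 \left(-28404 + \left(-1000 + 2 \cdot 3600\right)\right) = - 60427 \left(-28404 + \left(-1000 + 7200\right)\right) = - 60427 \left(-28404 + 6200\right) = \left(-60427\right) \left(-22204\right) = 1341721108$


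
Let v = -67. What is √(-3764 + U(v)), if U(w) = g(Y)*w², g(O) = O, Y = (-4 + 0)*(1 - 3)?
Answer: 6*√893 ≈ 179.30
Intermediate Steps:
Y = 8 (Y = -4*(-2) = 8)
U(w) = 8*w²
√(-3764 + U(v)) = √(-3764 + 8*(-67)²) = √(-3764 + 8*4489) = √(-3764 + 35912) = √32148 = 6*√893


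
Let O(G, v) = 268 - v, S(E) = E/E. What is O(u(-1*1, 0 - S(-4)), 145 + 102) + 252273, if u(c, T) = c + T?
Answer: 252294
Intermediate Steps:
S(E) = 1
u(c, T) = T + c
O(u(-1*1, 0 - S(-4)), 145 + 102) + 252273 = (268 - (145 + 102)) + 252273 = (268 - 1*247) + 252273 = (268 - 247) + 252273 = 21 + 252273 = 252294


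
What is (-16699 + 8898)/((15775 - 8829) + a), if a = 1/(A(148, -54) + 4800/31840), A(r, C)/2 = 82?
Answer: -254827466/226898235 ≈ -1.1231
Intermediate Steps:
A(r, C) = 164 (A(r, C) = 2*82 = 164)
a = 199/32666 (a = 1/(164 + 4800/31840) = 1/(164 + 4800*(1/31840)) = 1/(164 + 30/199) = 1/(32666/199) = 199/32666 ≈ 0.0060920)
(-16699 + 8898)/((15775 - 8829) + a) = (-16699 + 8898)/((15775 - 8829) + 199/32666) = -7801/(6946 + 199/32666) = -7801/226898235/32666 = -7801*32666/226898235 = -254827466/226898235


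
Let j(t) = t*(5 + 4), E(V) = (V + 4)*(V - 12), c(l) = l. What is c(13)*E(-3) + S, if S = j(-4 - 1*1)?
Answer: -240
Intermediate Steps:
E(V) = (-12 + V)*(4 + V) (E(V) = (4 + V)*(-12 + V) = (-12 + V)*(4 + V))
j(t) = 9*t (j(t) = t*9 = 9*t)
S = -45 (S = 9*(-4 - 1*1) = 9*(-4 - 1) = 9*(-5) = -45)
c(13)*E(-3) + S = 13*(-48 + (-3)² - 8*(-3)) - 45 = 13*(-48 + 9 + 24) - 45 = 13*(-15) - 45 = -195 - 45 = -240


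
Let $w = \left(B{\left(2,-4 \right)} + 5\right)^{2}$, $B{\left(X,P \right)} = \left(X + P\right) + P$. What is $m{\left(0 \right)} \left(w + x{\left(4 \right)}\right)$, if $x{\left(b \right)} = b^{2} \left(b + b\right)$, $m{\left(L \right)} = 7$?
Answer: $903$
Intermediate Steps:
$B{\left(X,P \right)} = X + 2 P$ ($B{\left(X,P \right)} = \left(P + X\right) + P = X + 2 P$)
$w = 1$ ($w = \left(\left(2 + 2 \left(-4\right)\right) + 5\right)^{2} = \left(\left(2 - 8\right) + 5\right)^{2} = \left(-6 + 5\right)^{2} = \left(-1\right)^{2} = 1$)
$x{\left(b \right)} = 2 b^{3}$ ($x{\left(b \right)} = b^{2} \cdot 2 b = 2 b^{3}$)
$m{\left(0 \right)} \left(w + x{\left(4 \right)}\right) = 7 \left(1 + 2 \cdot 4^{3}\right) = 7 \left(1 + 2 \cdot 64\right) = 7 \left(1 + 128\right) = 7 \cdot 129 = 903$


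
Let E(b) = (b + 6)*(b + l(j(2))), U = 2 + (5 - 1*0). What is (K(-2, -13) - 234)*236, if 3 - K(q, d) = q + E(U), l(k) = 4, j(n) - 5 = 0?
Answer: -87792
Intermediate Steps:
j(n) = 5 (j(n) = 5 + 0 = 5)
U = 7 (U = 2 + (5 + 0) = 2 + 5 = 7)
E(b) = (4 + b)*(6 + b) (E(b) = (b + 6)*(b + 4) = (6 + b)*(4 + b) = (4 + b)*(6 + b))
K(q, d) = -140 - q (K(q, d) = 3 - (q + (24 + 7² + 10*7)) = 3 - (q + (24 + 49 + 70)) = 3 - (q + 143) = 3 - (143 + q) = 3 + (-143 - q) = -140 - q)
(K(-2, -13) - 234)*236 = ((-140 - 1*(-2)) - 234)*236 = ((-140 + 2) - 234)*236 = (-138 - 234)*236 = -372*236 = -87792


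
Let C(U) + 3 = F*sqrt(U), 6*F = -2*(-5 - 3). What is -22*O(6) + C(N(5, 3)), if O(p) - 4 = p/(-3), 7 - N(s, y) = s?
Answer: -47 + 8*sqrt(2)/3 ≈ -43.229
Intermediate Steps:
F = 8/3 (F = (-2*(-5 - 3))/6 = (-2*(-8))/6 = (1/6)*16 = 8/3 ≈ 2.6667)
N(s, y) = 7 - s
O(p) = 4 - p/3 (O(p) = 4 + p/(-3) = 4 + p*(-1/3) = 4 - p/3)
C(U) = -3 + 8*sqrt(U)/3
-22*O(6) + C(N(5, 3)) = -22*(4 - 1/3*6) + (-3 + 8*sqrt(7 - 1*5)/3) = -22*(4 - 2) + (-3 + 8*sqrt(7 - 5)/3) = -22*2 + (-3 + 8*sqrt(2)/3) = -44 + (-3 + 8*sqrt(2)/3) = -47 + 8*sqrt(2)/3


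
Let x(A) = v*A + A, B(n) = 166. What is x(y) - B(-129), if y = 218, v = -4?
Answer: -820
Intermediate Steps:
x(A) = -3*A (x(A) = -4*A + A = -3*A)
x(y) - B(-129) = -3*218 - 1*166 = -654 - 166 = -820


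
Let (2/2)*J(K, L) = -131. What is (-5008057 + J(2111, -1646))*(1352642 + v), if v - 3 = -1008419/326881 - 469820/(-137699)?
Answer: -304919377154987013553272/45011186819 ≈ -6.7743e+12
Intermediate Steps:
J(K, L) = -131
v = 149750503996/45011186819 (v = 3 + (-1008419/326881 - 469820/(-137699)) = 3 + (-1008419*1/326881 - 469820*(-1/137699)) = 3 + (-1008419/326881 + 469820/137699) = 3 + 14716943539/45011186819 = 149750503996/45011186819 ≈ 3.3270)
(-5008057 + J(2111, -1646))*(1352642 + v) = (-5008057 - 131)*(1352642 + 149750503996/45011186819) = -5008188*60884171511729794/45011186819 = -304919377154987013553272/45011186819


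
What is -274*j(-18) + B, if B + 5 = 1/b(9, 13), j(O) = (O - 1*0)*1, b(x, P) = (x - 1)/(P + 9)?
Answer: 19719/4 ≈ 4929.8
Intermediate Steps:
b(x, P) = (-1 + x)/(9 + P)
j(O) = O (j(O) = (O + 0)*1 = O*1 = O)
B = -9/4 (B = -5 + 1/((-1 + 9)/(9 + 13)) = -5 + 1/(8/22) = -5 + 1/((1/22)*8) = -5 + 1/(4/11) = -5 + 11/4 = -9/4 ≈ -2.2500)
-274*j(-18) + B = -274*(-18) - 9/4 = 4932 - 9/4 = 19719/4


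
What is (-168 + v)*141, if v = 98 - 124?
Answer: -27354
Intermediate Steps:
v = -26
(-168 + v)*141 = (-168 - 26)*141 = -194*141 = -27354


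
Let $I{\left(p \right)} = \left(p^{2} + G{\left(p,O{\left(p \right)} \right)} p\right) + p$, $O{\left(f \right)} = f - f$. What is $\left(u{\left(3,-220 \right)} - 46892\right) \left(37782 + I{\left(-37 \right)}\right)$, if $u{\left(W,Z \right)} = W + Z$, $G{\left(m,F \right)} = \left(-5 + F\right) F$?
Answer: $-1842621426$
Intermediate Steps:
$O{\left(f \right)} = 0$
$G{\left(m,F \right)} = F \left(-5 + F\right)$
$I{\left(p \right)} = p + p^{2}$ ($I{\left(p \right)} = \left(p^{2} + 0 \left(-5 + 0\right) p\right) + p = \left(p^{2} + 0 \left(-5\right) p\right) + p = \left(p^{2} + 0 p\right) + p = \left(p^{2} + 0\right) + p = p^{2} + p = p + p^{2}$)
$\left(u{\left(3,-220 \right)} - 46892\right) \left(37782 + I{\left(-37 \right)}\right) = \left(\left(3 - 220\right) - 46892\right) \left(37782 - 37 \left(1 - 37\right)\right) = \left(-217 - 46892\right) \left(37782 - -1332\right) = - 47109 \left(37782 + 1332\right) = \left(-47109\right) 39114 = -1842621426$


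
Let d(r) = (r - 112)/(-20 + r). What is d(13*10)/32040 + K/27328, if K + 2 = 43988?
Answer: 538280383/334426400 ≈ 1.6096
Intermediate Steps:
K = 43986 (K = -2 + 43988 = 43986)
d(r) = (-112 + r)/(-20 + r)
d(13*10)/32040 + K/27328 = ((-112 + 13*10)/(-20 + 13*10))/32040 + 43986/27328 = ((-112 + 130)/(-20 + 130))*(1/32040) + 43986*(1/27328) = (18/110)*(1/32040) + 21993/13664 = ((1/110)*18)*(1/32040) + 21993/13664 = (9/55)*(1/32040) + 21993/13664 = 1/195800 + 21993/13664 = 538280383/334426400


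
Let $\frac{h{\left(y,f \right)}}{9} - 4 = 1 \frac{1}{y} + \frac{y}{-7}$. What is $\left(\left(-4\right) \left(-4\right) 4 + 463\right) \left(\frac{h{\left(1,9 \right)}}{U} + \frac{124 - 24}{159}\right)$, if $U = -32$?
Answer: $- \frac{6917929}{17808} \approx -388.47$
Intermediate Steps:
$h{\left(y,f \right)} = 36 + \frac{9}{y} - \frac{9 y}{7}$ ($h{\left(y,f \right)} = 36 + 9 \left(1 \frac{1}{y} + \frac{y}{-7}\right) = 36 + 9 \left(\frac{1}{y} + y \left(- \frac{1}{7}\right)\right) = 36 + 9 \left(\frac{1}{y} - \frac{y}{7}\right) = 36 - \left(- \frac{9}{y} + \frac{9 y}{7}\right) = 36 + \frac{9}{y} - \frac{9 y}{7}$)
$\left(\left(-4\right) \left(-4\right) 4 + 463\right) \left(\frac{h{\left(1,9 \right)}}{U} + \frac{124 - 24}{159}\right) = \left(\left(-4\right) \left(-4\right) 4 + 463\right) \left(\frac{36 + \frac{9}{1} - \frac{9}{7}}{-32} + \frac{124 - 24}{159}\right) = \left(16 \cdot 4 + 463\right) \left(\left(36 + 9 \cdot 1 - \frac{9}{7}\right) \left(- \frac{1}{32}\right) + 100 \cdot \frac{1}{159}\right) = \left(64 + 463\right) \left(\left(36 + 9 - \frac{9}{7}\right) \left(- \frac{1}{32}\right) + \frac{100}{159}\right) = 527 \left(\frac{306}{7} \left(- \frac{1}{32}\right) + \frac{100}{159}\right) = 527 \left(- \frac{153}{112} + \frac{100}{159}\right) = 527 \left(- \frac{13127}{17808}\right) = - \frac{6917929}{17808}$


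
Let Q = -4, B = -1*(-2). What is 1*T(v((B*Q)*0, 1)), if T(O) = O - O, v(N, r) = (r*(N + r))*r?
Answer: 0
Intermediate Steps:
B = 2
v(N, r) = r²*(N + r)
T(O) = 0
1*T(v((B*Q)*0, 1)) = 1*0 = 0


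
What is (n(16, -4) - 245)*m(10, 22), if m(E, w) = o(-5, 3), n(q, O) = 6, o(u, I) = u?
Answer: 1195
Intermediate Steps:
m(E, w) = -5
(n(16, -4) - 245)*m(10, 22) = (6 - 245)*(-5) = -239*(-5) = 1195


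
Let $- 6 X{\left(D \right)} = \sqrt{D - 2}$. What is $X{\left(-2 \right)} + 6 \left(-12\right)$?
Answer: $-72 - \frac{i}{3} \approx -72.0 - 0.33333 i$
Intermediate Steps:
$X{\left(D \right)} = - \frac{\sqrt{-2 + D}}{6}$ ($X{\left(D \right)} = - \frac{\sqrt{D - 2}}{6} = - \frac{\sqrt{-2 + D}}{6}$)
$X{\left(-2 \right)} + 6 \left(-12\right) = - \frac{\sqrt{-2 - 2}}{6} + 6 \left(-12\right) = - \frac{\sqrt{-4}}{6} - 72 = - \frac{2 i}{6} - 72 = - \frac{i}{3} - 72 = -72 - \frac{i}{3}$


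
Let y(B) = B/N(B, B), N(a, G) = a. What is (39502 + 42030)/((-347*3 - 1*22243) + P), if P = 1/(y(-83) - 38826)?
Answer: -3165479900/904001301 ≈ -3.5016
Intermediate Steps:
y(B) = 1 (y(B) = B/B = 1)
P = -1/38825 (P = 1/(1 - 38826) = 1/(-38825) = -1/38825 ≈ -2.5757e-5)
(39502 + 42030)/((-347*3 - 1*22243) + P) = (39502 + 42030)/((-347*3 - 1*22243) - 1/38825) = 81532/((-1041 - 22243) - 1/38825) = 81532/(-23284 - 1/38825) = 81532/(-904001301/38825) = 81532*(-38825/904001301) = -3165479900/904001301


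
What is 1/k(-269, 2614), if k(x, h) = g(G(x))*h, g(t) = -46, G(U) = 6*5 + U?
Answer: -1/120244 ≈ -8.3164e-6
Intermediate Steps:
G(U) = 30 + U
k(x, h) = -46*h
1/k(-269, 2614) = 1/(-46*2614) = 1/(-120244) = -1/120244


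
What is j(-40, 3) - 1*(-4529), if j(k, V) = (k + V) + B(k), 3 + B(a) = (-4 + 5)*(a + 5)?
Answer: 4454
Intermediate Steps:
B(a) = 2 + a (B(a) = -3 + (-4 + 5)*(a + 5) = -3 + 1*(5 + a) = -3 + (5 + a) = 2 + a)
j(k, V) = 2 + V + 2*k (j(k, V) = (k + V) + (2 + k) = (V + k) + (2 + k) = 2 + V + 2*k)
j(-40, 3) - 1*(-4529) = (2 + 3 + 2*(-40)) - 1*(-4529) = (2 + 3 - 80) + 4529 = -75 + 4529 = 4454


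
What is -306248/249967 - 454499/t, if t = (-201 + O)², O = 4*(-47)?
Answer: -159951505141/37825256407 ≈ -4.2287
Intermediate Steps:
O = -188
t = 151321 (t = (-201 - 188)² = (-389)² = 151321)
-306248/249967 - 454499/t = -306248/249967 - 454499/151321 = -159951505141/37825256407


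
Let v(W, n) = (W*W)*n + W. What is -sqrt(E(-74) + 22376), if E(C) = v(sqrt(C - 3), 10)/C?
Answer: -sqrt(122587956 - 74*I*sqrt(77))/74 ≈ -149.62 + 0.00039627*I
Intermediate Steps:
v(W, n) = W + n*W**2 (v(W, n) = W**2*n + W = n*W**2 + W = W + n*W**2)
E(C) = sqrt(-3 + C)*(1 + 10*sqrt(-3 + C))/C (E(C) = (sqrt(C - 3)*(1 + sqrt(C - 3)*10))/C = (sqrt(-3 + C)*(1 + sqrt(-3 + C)*10))/C = (sqrt(-3 + C)*(1 + 10*sqrt(-3 + C)))/C = sqrt(-3 + C)*(1 + 10*sqrt(-3 + C))/C)
-sqrt(E(-74) + 22376) = -sqrt((-30 + sqrt(-3 - 74) + 10*(-74))/(-74) + 22376) = -sqrt(-(-30 + sqrt(-77) - 740)/74 + 22376) = -sqrt(-(-30 + I*sqrt(77) - 740)/74 + 22376) = -sqrt(-(-770 + I*sqrt(77))/74 + 22376) = -sqrt((385/37 - I*sqrt(77)/74) + 22376) = -sqrt(828297/37 - I*sqrt(77)/74)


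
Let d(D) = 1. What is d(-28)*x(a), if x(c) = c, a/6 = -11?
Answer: -66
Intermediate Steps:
a = -66 (a = 6*(-11) = -66)
d(-28)*x(a) = 1*(-66) = -66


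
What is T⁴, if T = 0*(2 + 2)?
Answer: 0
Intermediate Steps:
T = 0 (T = 0*4 = 0)
T⁴ = 0⁴ = 0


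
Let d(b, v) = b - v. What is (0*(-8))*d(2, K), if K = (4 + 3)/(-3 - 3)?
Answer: 0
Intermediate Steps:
K = -7/6 (K = 7/(-6) = 7*(-1/6) = -7/6 ≈ -1.1667)
(0*(-8))*d(2, K) = (0*(-8))*(2 - 1*(-7/6)) = 0*(2 + 7/6) = 0*(19/6) = 0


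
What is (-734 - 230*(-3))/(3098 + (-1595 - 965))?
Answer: -22/269 ≈ -0.081784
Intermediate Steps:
(-734 - 230*(-3))/(3098 + (-1595 - 965)) = (-734 + 690)/(3098 - 2560) = -44/538 = -44*1/538 = -22/269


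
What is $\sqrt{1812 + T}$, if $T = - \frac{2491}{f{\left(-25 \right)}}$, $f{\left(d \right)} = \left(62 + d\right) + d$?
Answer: $\frac{\sqrt{57759}}{6} \approx 40.055$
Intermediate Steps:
$f{\left(d \right)} = 62 + 2 d$
$T = - \frac{2491}{12}$ ($T = - \frac{2491}{62 + 2 \left(-25\right)} = - \frac{2491}{62 - 50} = - \frac{2491}{12} \approx -207.58$)
$\sqrt{1812 + T} = \sqrt{1812 - \frac{2491}{12}} = \sqrt{\frac{19253}{12}} = \frac{\sqrt{57759}}{6}$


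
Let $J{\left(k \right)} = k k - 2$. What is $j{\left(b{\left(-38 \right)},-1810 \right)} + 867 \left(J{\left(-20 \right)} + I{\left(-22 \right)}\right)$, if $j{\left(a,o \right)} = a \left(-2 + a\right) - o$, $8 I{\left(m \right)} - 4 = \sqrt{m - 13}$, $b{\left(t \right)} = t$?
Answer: $\frac{697659}{2} + \frac{867 i \sqrt{35}}{8} \approx 3.4883 \cdot 10^{5} + 641.16 i$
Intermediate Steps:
$I{\left(m \right)} = \frac{1}{2} + \frac{\sqrt{-13 + m}}{8}$ ($I{\left(m \right)} = \frac{1}{2} + \frac{\sqrt{m - 13}}{8} = \frac{1}{2} + \frac{\sqrt{-13 + m}}{8}$)
$J{\left(k \right)} = -2 + k^{2}$ ($J{\left(k \right)} = k^{2} - 2 = -2 + k^{2}$)
$j{\left(a,o \right)} = - o + a \left(-2 + a\right)$
$j{\left(b{\left(-38 \right)},-1810 \right)} + 867 \left(J{\left(-20 \right)} + I{\left(-22 \right)}\right) = \left(\left(-38\right)^{2} - -1810 - -76\right) + 867 \left(\left(-2 + \left(-20\right)^{2}\right) + \left(\frac{1}{2} + \frac{\sqrt{-13 - 22}}{8}\right)\right) = \left(1444 + 1810 + 76\right) + 867 \left(\left(-2 + 400\right) + \left(\frac{1}{2} + \frac{\sqrt{-35}}{8}\right)\right) = 3330 + 867 \left(398 + \left(\frac{1}{2} + \frac{i \sqrt{35}}{8}\right)\right) = 3330 + 867 \left(\frac{797}{2} + \frac{i \sqrt{35}}{8}\right) = 3330 + \left(\frac{690999}{2} + \frac{867 i \sqrt{35}}{8}\right) = \frac{697659}{2} + \frac{867 i \sqrt{35}}{8}$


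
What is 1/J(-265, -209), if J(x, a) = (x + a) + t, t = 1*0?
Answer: -1/474 ≈ -0.0021097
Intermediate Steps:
t = 0
J(x, a) = a + x (J(x, a) = (x + a) + 0 = (a + x) + 0 = a + x)
1/J(-265, -209) = 1/(-209 - 265) = 1/(-474) = -1/474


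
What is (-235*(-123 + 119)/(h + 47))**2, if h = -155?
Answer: 55225/729 ≈ 75.754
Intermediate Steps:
(-235*(-123 + 119)/(h + 47))**2 = (-235*(-123 + 119)/(-155 + 47))**2 = (-235/((-108/(-4))))**2 = (-235/((-108*(-1/4))))**2 = (-235/27)**2 = 55225/729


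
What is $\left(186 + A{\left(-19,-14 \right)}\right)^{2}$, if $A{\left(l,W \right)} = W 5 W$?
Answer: $1359556$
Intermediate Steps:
$A{\left(l,W \right)} = 5 W^{2}$
$\left(186 + A{\left(-19,-14 \right)}\right)^{2} = \left(186 + 5 \left(-14\right)^{2}\right)^{2} = \left(186 + 5 \cdot 196\right)^{2} = \left(186 + 980\right)^{2} = 1166^{2} = 1359556$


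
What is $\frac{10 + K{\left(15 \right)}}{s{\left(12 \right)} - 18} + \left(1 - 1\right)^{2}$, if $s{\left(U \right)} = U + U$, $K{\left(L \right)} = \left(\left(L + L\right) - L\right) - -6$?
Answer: $\frac{31}{6} \approx 5.1667$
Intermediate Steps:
$K{\left(L \right)} = 6 + L$ ($K{\left(L \right)} = \left(2 L - L\right) + 6 = L + 6 = 6 + L$)
$s{\left(U \right)} = 2 U$
$\frac{10 + K{\left(15 \right)}}{s{\left(12 \right)} - 18} + \left(1 - 1\right)^{2} = \frac{10 + \left(6 + 15\right)}{2 \cdot 12 - 18} + \left(1 - 1\right)^{2} = \frac{10 + 21}{24 - 18} + 0^{2} = \frac{31}{6} + 0 = \frac{31}{6}$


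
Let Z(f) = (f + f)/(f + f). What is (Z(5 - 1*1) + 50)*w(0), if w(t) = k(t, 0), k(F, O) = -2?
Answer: -102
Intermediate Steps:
w(t) = -2
Z(f) = 1 (Z(f) = (2*f)/((2*f)) = (2*f)*(1/(2*f)) = 1)
(Z(5 - 1*1) + 50)*w(0) = (1 + 50)*(-2) = 51*(-2) = -102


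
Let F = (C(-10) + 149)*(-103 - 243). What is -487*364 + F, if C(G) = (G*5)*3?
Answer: -176922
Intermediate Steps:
C(G) = 15*G (C(G) = (5*G)*3 = 15*G)
F = 346 (F = (15*(-10) + 149)*(-103 - 243) = (-150 + 149)*(-346) = -1*(-346) = 346)
-487*364 + F = -487*364 + 346 = -177268 + 346 = -176922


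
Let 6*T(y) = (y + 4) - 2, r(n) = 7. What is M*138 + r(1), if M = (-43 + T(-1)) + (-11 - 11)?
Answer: -8940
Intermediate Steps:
T(y) = 1/3 + y/6 (T(y) = ((y + 4) - 2)/6 = ((4 + y) - 2)/6 = (2 + y)/6 = 1/3 + y/6)
M = -389/6 (M = (-43 + (1/3 + (1/6)*(-1))) + (-11 - 11) = (-43 + (1/3 - 1/6)) - 22 = (-43 + 1/6) - 22 = -257/6 - 22 = -389/6 ≈ -64.833)
M*138 + r(1) = -389/6*138 + 7 = -8947 + 7 = -8940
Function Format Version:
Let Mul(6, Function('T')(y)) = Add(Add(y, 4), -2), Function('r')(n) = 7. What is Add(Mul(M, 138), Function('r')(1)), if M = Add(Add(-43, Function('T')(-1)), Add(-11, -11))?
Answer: -8940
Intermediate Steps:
Function('T')(y) = Add(Rational(1, 3), Mul(Rational(1, 6), y)) (Function('T')(y) = Mul(Rational(1, 6), Add(Add(y, 4), -2)) = Mul(Rational(1, 6), Add(Add(4, y), -2)) = Mul(Rational(1, 6), Add(2, y)) = Add(Rational(1, 3), Mul(Rational(1, 6), y)))
M = Rational(-389, 6) (M = Add(Add(-43, Add(Rational(1, 3), Mul(Rational(1, 6), -1))), Add(-11, -11)) = Add(Add(-43, Add(Rational(1, 3), Rational(-1, 6))), -22) = Add(Add(-43, Rational(1, 6)), -22) = Add(Rational(-257, 6), -22) = Rational(-389, 6) ≈ -64.833)
Add(Mul(M, 138), Function('r')(1)) = Add(Mul(Rational(-389, 6), 138), 7) = Add(-8947, 7) = -8940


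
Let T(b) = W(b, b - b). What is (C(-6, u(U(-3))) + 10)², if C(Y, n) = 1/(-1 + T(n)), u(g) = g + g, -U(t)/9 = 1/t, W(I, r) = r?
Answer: 81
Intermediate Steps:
U(t) = -9/t
T(b) = 0 (T(b) = b - b = 0)
u(g) = 2*g
C(Y, n) = -1 (C(Y, n) = 1/(-1 + 0) = 1/(-1) = -1)
(C(-6, u(U(-3))) + 10)² = (-1 + 10)² = 9² = 81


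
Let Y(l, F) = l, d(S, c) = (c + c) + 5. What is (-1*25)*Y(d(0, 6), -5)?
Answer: -425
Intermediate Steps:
d(S, c) = 5 + 2*c (d(S, c) = 2*c + 5 = 5 + 2*c)
(-1*25)*Y(d(0, 6), -5) = (-1*25)*(5 + 2*6) = -25*(5 + 12) = -25*17 = -425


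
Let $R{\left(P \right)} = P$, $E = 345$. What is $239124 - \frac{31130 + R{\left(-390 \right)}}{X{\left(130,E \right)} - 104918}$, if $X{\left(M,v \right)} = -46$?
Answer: $\frac{6274860569}{26241} \approx 2.3912 \cdot 10^{5}$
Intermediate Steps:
$239124 - \frac{31130 + R{\left(-390 \right)}}{X{\left(130,E \right)} - 104918} = 239124 - \frac{31130 - 390}{-46 - 104918} = 239124 - \frac{30740}{-104964} = 239124 - 30740 \left(- \frac{1}{104964}\right) = 239124 - - \frac{7685}{26241} = 239124 + \frac{7685}{26241} = \frac{6274860569}{26241}$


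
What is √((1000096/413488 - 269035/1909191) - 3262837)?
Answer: 2*I*√1985727708778282776469006905/49339223013 ≈ 1806.3*I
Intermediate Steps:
√((1000096/413488 - 269035/1909191) - 3262837) = √((1000096*(1/413488) - 269035*1/1909191) - 3262837) = √((62506/25843 - 269035/1909191) - 3262837) = √(112383221141/49339223013 - 3262837) = √(-160985730014846740/49339223013) = 2*I*√1985727708778282776469006905/49339223013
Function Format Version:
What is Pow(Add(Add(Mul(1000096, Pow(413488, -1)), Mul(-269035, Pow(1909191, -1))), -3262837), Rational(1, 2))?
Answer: Mul(Rational(2, 49339223013), I, Pow(1985727708778282776469006905, Rational(1, 2))) ≈ Mul(1806.3, I)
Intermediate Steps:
Pow(Add(Add(Mul(1000096, Pow(413488, -1)), Mul(-269035, Pow(1909191, -1))), -3262837), Rational(1, 2)) = Pow(Add(Add(Mul(1000096, Rational(1, 413488)), Mul(-269035, Rational(1, 1909191))), -3262837), Rational(1, 2)) = Pow(Add(Add(Rational(62506, 25843), Rational(-269035, 1909191)), -3262837), Rational(1, 2)) = Pow(Add(Rational(112383221141, 49339223013), -3262837), Rational(1, 2)) = Pow(Rational(-160985730014846740, 49339223013), Rational(1, 2)) = Mul(Rational(2, 49339223013), I, Pow(1985727708778282776469006905, Rational(1, 2)))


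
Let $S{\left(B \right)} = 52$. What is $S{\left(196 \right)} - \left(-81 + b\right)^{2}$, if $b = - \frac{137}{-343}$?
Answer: $- \frac{758183568}{117649} \approx -6444.5$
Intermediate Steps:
$b = \frac{137}{343}$ ($b = \left(-137\right) \left(- \frac{1}{343}\right) = \frac{137}{343} \approx 0.39942$)
$S{\left(196 \right)} - \left(-81 + b\right)^{2} = 52 - \left(-81 + \frac{137}{343}\right)^{2} = 52 - \left(- \frac{27646}{343}\right)^{2} = 52 - \frac{764301316}{117649} = - \frac{758183568}{117649}$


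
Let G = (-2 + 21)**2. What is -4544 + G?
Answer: -4183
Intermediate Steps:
G = 361 (G = 19**2 = 361)
-4544 + G = -4544 + 361 = -4183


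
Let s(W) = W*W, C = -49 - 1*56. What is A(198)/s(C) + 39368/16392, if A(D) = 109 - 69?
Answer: 3622399/1506015 ≈ 2.4053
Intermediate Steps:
C = -105 (C = -49 - 56 = -105)
s(W) = W**2
A(D) = 40
A(198)/s(C) + 39368/16392 = 40/((-105)**2) + 39368/16392 = 40/11025 + 39368*(1/16392) = 40*(1/11025) + 4921/2049 = 8/2205 + 4921/2049 = 3622399/1506015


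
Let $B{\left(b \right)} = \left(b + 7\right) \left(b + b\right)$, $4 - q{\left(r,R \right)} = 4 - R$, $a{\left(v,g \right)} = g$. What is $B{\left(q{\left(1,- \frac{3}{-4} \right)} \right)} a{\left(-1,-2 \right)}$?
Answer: $- \frac{93}{4} \approx -23.25$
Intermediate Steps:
$q{\left(r,R \right)} = R$ ($q{\left(r,R \right)} = 4 - \left(4 - R\right) = 4 + \left(-4 + R\right) = R$)
$B{\left(b \right)} = 2 b \left(7 + b\right)$ ($B{\left(b \right)} = \left(7 + b\right) 2 b = 2 b \left(7 + b\right)$)
$B{\left(q{\left(1,- \frac{3}{-4} \right)} \right)} a{\left(-1,-2 \right)} = 2 \left(- \frac{3}{-4}\right) \left(7 - \frac{3}{-4}\right) \left(-2\right) = 2 \left(\left(-3\right) \left(- \frac{1}{4}\right)\right) \left(7 - - \frac{3}{4}\right) \left(-2\right) = 2 \cdot \frac{3}{4} \left(7 + \frac{3}{4}\right) \left(-2\right) = 2 \cdot \frac{3}{4} \cdot \frac{31}{4} \left(-2\right) = \frac{93}{8} \left(-2\right) = - \frac{93}{4}$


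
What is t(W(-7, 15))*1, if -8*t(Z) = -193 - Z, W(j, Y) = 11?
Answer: 51/2 ≈ 25.500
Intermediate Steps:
t(Z) = 193/8 + Z/8 (t(Z) = -(-193 - Z)/8 = 193/8 + Z/8)
t(W(-7, 15))*1 = (193/8 + (⅛)*11)*1 = (193/8 + 11/8)*1 = (51/2)*1 = 51/2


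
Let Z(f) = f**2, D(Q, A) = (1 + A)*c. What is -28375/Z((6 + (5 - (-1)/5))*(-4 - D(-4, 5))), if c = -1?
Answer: -709375/12544 ≈ -56.551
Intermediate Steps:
D(Q, A) = -1 - A (D(Q, A) = (1 + A)*(-1) = -1 - A)
-28375/Z((6 + (5 - (-1)/5))*(-4 - D(-4, 5))) = -28375*1/((-4 - (-1 - 1*5))**2*(6 + (5 - (-1)/5))**2) = -28375*1/((-4 - (-1 - 5))**2*(6 + (5 - (-1)/5))**2) = -28375*1/((-4 - 1*(-6))**2*(6 + (5 - 1*(-1/5)))**2) = -28375*1/((-4 + 6)**2*(6 + (5 + 1/5))**2) = -28375*1/(4*(6 + 26/5)**2) = -28375/(((56/5)*2)**2) = -28375/((112/5)**2) = -28375/12544/25 = -28375*25/12544 = -709375/12544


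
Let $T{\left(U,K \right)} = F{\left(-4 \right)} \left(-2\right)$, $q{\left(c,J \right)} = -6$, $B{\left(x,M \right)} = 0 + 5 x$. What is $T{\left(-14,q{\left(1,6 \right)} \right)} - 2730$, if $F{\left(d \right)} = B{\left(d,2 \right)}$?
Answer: $-2690$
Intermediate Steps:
$B{\left(x,M \right)} = 5 x$
$F{\left(d \right)} = 5 d$
$T{\left(U,K \right)} = 40$ ($T{\left(U,K \right)} = 5 \left(-4\right) \left(-2\right) = \left(-20\right) \left(-2\right) = 40$)
$T{\left(-14,q{\left(1,6 \right)} \right)} - 2730 = 40 - 2730 = -2690$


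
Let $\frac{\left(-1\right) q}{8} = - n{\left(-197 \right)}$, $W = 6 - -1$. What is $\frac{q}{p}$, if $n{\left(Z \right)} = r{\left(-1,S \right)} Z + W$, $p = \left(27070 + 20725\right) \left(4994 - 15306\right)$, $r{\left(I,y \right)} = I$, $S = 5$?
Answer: $- \frac{204}{61607755} \approx -3.3113 \cdot 10^{-6}$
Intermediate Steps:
$W = 7$ ($W = 6 + 1 = 7$)
$p = -492862040$ ($p = 47795 \left(-10312\right) = -492862040$)
$n{\left(Z \right)} = 7 - Z$ ($n{\left(Z \right)} = - Z + 7 = 7 - Z$)
$q = 1632$ ($q = - 8 \left(- (7 - -197)\right) = - 8 \left(- (7 + 197)\right) = - 8 \left(\left(-1\right) 204\right) = \left(-8\right) \left(-204\right) = 1632$)
$\frac{q}{p} = \frac{1632}{-492862040} = 1632 \left(- \frac{1}{492862040}\right) = - \frac{204}{61607755}$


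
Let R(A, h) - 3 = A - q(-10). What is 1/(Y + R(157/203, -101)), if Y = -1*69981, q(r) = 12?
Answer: -203/14207813 ≈ -1.4288e-5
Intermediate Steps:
R(A, h) = -9 + A (R(A, h) = 3 + (A - 1*12) = 3 + (A - 12) = 3 + (-12 + A) = -9 + A)
Y = -69981
1/(Y + R(157/203, -101)) = 1/(-69981 + (-9 + 157/203)) = 1/(-69981 - 1670/203) = 1/(-14207813/203) = -203/14207813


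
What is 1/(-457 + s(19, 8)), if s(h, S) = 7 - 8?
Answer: -1/458 ≈ -0.0021834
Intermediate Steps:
s(h, S) = -1
1/(-457 + s(19, 8)) = 1/(-457 - 1) = 1/(-458) = -1/458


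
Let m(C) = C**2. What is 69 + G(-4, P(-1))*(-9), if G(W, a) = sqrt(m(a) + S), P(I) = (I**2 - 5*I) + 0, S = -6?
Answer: 69 - 9*sqrt(30) ≈ 19.705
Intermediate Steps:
P(I) = I**2 - 5*I
G(W, a) = sqrt(-6 + a**2) (G(W, a) = sqrt(a**2 - 6) = sqrt(-6 + a**2))
69 + G(-4, P(-1))*(-9) = 69 + sqrt(-6 + (-(-5 - 1))**2)*(-9) = 69 + sqrt(-6 + (-1*(-6))**2)*(-9) = 69 + sqrt(-6 + 6**2)*(-9) = 69 + sqrt(-6 + 36)*(-9) = 69 + sqrt(30)*(-9) = 69 - 9*sqrt(30)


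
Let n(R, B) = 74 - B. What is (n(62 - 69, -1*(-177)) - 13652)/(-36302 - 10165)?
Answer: 4585/15489 ≈ 0.29602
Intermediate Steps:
(n(62 - 69, -1*(-177)) - 13652)/(-36302 - 10165) = ((74 - (-1)*(-177)) - 13652)/(-36302 - 10165) = ((74 - 1*177) - 13652)/(-46467) = ((74 - 177) - 13652)*(-1/46467) = (-103 - 13652)*(-1/46467) = -13755*(-1/46467) = 4585/15489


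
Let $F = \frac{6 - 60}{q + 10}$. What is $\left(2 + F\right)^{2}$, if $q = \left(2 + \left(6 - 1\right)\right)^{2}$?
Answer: $\frac{4096}{3481} \approx 1.1767$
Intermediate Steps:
$q = 49$ ($q = \left(2 + 5\right)^{2} = 7^{2} = 49$)
$F = - \frac{54}{59}$ ($F = \frac{6 - 60}{49 + 10} = - \frac{54}{59} \approx -0.91525$)
$\left(2 + F\right)^{2} = \left(2 - \frac{54}{59}\right)^{2} = \left(\frac{64}{59}\right)^{2} = \frac{4096}{3481}$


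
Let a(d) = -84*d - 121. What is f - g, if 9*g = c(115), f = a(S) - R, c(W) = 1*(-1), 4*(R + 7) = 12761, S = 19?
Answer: -176405/36 ≈ -4900.1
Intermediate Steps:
a(d) = -121 - 84*d
R = 12733/4 (R = -7 + (¼)*12761 = -7 + 12761/4 = 12733/4 ≈ 3183.3)
c(W) = -1
f = -19601/4 (f = (-121 - 84*19) - 1*12733/4 = (-121 - 1596) - 12733/4 = -1717 - 12733/4 = -19601/4 ≈ -4900.3)
g = -⅑ (g = (⅑)*(-1) = -⅑ ≈ -0.11111)
f - g = -19601/4 - 1*(-⅑) = -19601/4 + ⅑ = -176405/36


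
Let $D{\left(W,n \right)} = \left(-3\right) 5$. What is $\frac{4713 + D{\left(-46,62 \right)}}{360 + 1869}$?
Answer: $\frac{1566}{743} \approx 2.1077$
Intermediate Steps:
$D{\left(W,n \right)} = -15$
$\frac{4713 + D{\left(-46,62 \right)}}{360 + 1869} = \frac{4713 - 15}{360 + 1869} = \frac{4698}{2229} = 4698 \cdot \frac{1}{2229} = \frac{1566}{743}$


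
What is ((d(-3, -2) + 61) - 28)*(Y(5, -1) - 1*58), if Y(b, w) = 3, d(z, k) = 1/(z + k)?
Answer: -1804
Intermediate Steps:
d(z, k) = 1/(k + z)
((d(-3, -2) + 61) - 28)*(Y(5, -1) - 1*58) = ((1/(-2 - 3) + 61) - 28)*(3 - 1*58) = ((1/(-5) + 61) - 28)*(3 - 58) = ((-1/5 + 61) - 28)*(-55) = (304/5 - 28)*(-55) = (164/5)*(-55) = -1804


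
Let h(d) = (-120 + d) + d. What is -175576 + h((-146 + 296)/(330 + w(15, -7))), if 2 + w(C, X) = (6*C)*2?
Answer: -22313317/127 ≈ -1.7570e+5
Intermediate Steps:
w(C, X) = -2 + 12*C (w(C, X) = -2 + (6*C)*2 = -2 + 12*C)
h(d) = -120 + 2*d
-175576 + h((-146 + 296)/(330 + w(15, -7))) = -175576 + (-120 + 2*((-146 + 296)/(330 + (-2 + 12*15)))) = -175576 + (-120 + 2*(150/(330 + (-2 + 180)))) = -175576 + (-120 + 2*(150/(330 + 178))) = -175576 + (-120 + 2*(150/508)) = -175576 + (-120 + 2*(150*(1/508))) = -175576 + (-120 + 2*(75/254)) = -175576 + (-120 + 75/127) = -175576 - 15165/127 = -22313317/127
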